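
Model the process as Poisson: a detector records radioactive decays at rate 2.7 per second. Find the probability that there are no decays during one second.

0.0672

With mean μ = 2.7 per second,
P(N = 0) = e^(−μ) μ^0/0! = e^(−2.7) · 2.7^0/1 ≈ 0.0672.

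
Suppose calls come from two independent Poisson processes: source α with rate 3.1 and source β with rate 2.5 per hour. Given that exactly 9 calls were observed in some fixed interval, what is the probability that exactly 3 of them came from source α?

0.1128

Given the total, each event is independently from source α with probability p = λ_α/(λ_α+λ_β) = 3.1/5.6 ≈ 0.5536.
So K ~ Binomial(9, 3.1/5.6): P(K = 3) = C(9,3) · (3.1/5.6)^3 · (2.5/5.6)^6 ≈ 0.1128.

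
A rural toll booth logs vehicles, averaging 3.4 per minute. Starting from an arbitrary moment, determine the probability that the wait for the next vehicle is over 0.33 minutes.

0.3256

The wait for the next event is exponential with rate λ = 3.4 per minute.
P(T > 0.33) = e^(−λt) = e^(−3.4 × 0.33) = e^(−1.122) ≈ 0.3256.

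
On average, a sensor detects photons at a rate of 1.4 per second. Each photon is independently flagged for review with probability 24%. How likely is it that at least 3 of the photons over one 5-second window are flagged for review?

Thinning: the photons that are flagged for review themselves form a Poisson process with rate 0.24 × 1.4 = 0.336 per second.
Over the interval, μ = 0.336 × 5 = 1.68 (a 5-second window = 5 seconds).
P(N ≥ 3) = 1 − P(N ≤ 2) ≈ 0.2375.

0.2375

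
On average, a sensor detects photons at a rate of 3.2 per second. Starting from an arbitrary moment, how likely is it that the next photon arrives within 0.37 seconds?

0.6939

Inter-arrival times are exponential with rate λ = 3.2 per second.
P(T ≤ 0.37) = 1 − e^(−λt) = 1 − e^(−3.2 × 0.37) = 1 − e^(−1.184) ≈ 0.6939.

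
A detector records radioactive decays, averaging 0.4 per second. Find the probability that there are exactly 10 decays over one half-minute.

0.1048

Over the interval, μ = 0.4 × 30 = 12 (a half-minute = 30 seconds).
P(N = 10) = e^(−μ) μ^10/10! = e^(−12) · 12^10/3628800 ≈ 0.1048.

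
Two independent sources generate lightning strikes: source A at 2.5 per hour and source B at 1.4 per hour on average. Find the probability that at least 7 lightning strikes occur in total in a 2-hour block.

Independent Poisson processes superpose: combined rate λ = 2.5 + 1.4 = 3.9 per hour.
Over the interval, μ = 3.9 × 2 = 7.8 (a 2-hour block = 2 hours).
P(N ≥ 7) = 1 − P(N ≤ 6) ≈ 0.6616.

0.6616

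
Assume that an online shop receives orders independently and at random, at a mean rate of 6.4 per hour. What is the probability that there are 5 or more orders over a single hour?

0.7649

With mean μ = 6.4 per hour,
P(N ≥ 5) = 1 − P(N ≤ 4) = 1 − Σ_{j=0}^{4} e^(−μ) μ^j/j! ≈ 0.7649.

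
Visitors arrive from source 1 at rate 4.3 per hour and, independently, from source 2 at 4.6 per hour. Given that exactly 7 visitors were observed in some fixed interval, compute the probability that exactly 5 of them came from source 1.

0.1477

Given the total, each event is independently from source 1 with probability p = λ_1/(λ_1+λ_2) = 4.3/8.9 ≈ 0.4831.
So K ~ Binomial(7, 4.3/8.9): P(K = 5) = C(7,5) · (4.3/8.9)^5 · (4.6/8.9)^2 ≈ 0.1477.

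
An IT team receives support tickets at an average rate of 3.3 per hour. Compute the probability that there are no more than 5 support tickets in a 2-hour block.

Over the interval, μ = 3.3 × 2 = 6.6 (a 2-hour block = 2 hours).
P(N ≤ 5) = Σ_{j=0}^{5} e^(−μ) μ^j/j! ≈ 0.3547.

0.3547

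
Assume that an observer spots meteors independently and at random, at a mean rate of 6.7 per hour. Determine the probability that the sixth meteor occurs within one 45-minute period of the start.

0.3884

Over the interval, μ = 6.7 × 0.75 = 5.025 (a 45-minute period = 0.75 hours).
The sixth arrival falls in the interval iff at least 6 events occur there: P(S_6 ≤ t) = P(N ≥ 6) = 1 − P(N ≤ 5) ≈ 0.3884.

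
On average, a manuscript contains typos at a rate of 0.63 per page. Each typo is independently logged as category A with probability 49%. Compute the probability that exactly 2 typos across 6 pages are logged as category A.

0.2691

Thinning: the typos that are logged as category A themselves form a Poisson process with rate 0.49 × 0.63 = 0.3087 per page.
Over the interval, μ = 0.3087 × 6 = 1.8522 (6 pages).
P(N = 2) = e^(−1.8522) · 1.8522^2/2! ≈ 0.2691.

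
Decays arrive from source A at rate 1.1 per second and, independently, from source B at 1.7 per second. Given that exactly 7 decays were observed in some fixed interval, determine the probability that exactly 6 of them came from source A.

0.0156

Given the total, each event is independently from source A with probability p = λ_A/(λ_A+λ_B) = 1.1/2.8 ≈ 0.3929.
So K ~ Binomial(7, 1.1/2.8): P(K = 6) = C(7,6) · (1.1/2.8)^6 · (1.7/2.8)^1 ≈ 0.0156.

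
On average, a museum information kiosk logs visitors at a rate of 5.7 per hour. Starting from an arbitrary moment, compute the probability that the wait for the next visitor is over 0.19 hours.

0.3386

The wait for the next event is exponential with rate λ = 5.7 per hour.
P(T > 0.19) = e^(−λt) = e^(−5.7 × 0.19) = e^(−1.083) ≈ 0.3386.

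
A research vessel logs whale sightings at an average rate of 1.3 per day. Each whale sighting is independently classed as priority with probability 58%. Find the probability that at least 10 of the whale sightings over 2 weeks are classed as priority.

0.6094

Thinning: the whale sightings that are classed as priority themselves form a Poisson process with rate 0.58 × 1.3 = 0.754 per day.
Over the interval, μ = 0.754 × 14 = 10.556 (2 weeks = 14 days).
P(N ≥ 10) = 1 − P(N ≤ 9) ≈ 0.6094.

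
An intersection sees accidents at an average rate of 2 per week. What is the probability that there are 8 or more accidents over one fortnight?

Over the interval, μ = 2 × 2 = 4 (a fortnight = 2 weeks).
P(N ≥ 8) = 1 − P(N ≤ 7) = 1 − Σ_{j=0}^{7} e^(−μ) μ^j/j! ≈ 0.0511.

0.0511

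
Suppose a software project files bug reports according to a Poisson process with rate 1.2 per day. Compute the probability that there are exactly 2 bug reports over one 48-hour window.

0.2613

Over the interval, μ = 1.2 × 2 = 2.4 (a 48-hour window = 2 days).
P(N = 2) = e^(−μ) μ^2/2! = e^(−2.4) · 2.4^2/2 ≈ 0.2613.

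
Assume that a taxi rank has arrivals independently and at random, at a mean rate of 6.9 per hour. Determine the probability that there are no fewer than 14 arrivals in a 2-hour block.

Over the interval, μ = 6.9 × 2 = 13.8 (a 2-hour block = 2 hours).
P(N ≥ 14) = 1 − P(N ≤ 13) = 1 − Σ_{j=0}^{13} e^(−μ) μ^j/j! ≈ 0.5142.

0.5142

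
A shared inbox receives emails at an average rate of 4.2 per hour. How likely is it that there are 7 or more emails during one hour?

With mean μ = 4.2 per hour,
P(N ≥ 7) = 1 − P(N ≤ 6) = 1 − Σ_{j=0}^{6} e^(−μ) μ^j/j! ≈ 0.1325.

0.1325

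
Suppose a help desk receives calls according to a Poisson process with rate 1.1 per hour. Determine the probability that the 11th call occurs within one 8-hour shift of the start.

Over the interval, μ = 1.1 × 8 = 8.8 (an 8-hour shift = 8 hours).
The 11th arrival falls in the interval iff at least 11 events occur there: P(S_11 ≤ t) = P(N ≥ 11) = 1 − P(N ≤ 10) ≈ 0.2706.

0.2706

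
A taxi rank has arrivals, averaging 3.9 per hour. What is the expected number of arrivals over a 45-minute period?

E[N] = λt = 3.9 × 0.75 = 2.925 (a 45-minute period = 0.75 hours).

2.925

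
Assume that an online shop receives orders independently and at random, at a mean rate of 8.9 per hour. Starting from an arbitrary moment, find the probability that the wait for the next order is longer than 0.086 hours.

The wait for the next event is exponential with rate λ = 8.9 per hour.
P(T > 0.086) = e^(−λt) = e^(−8.9 × 0.086) = e^(−0.7654) ≈ 0.4651.

0.4651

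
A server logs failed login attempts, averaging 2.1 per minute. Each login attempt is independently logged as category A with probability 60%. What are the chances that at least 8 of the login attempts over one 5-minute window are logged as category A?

Thinning: the login attempts that are logged as category A themselves form a Poisson process with rate 0.6 × 2.1 = 1.26 per minute.
Over the interval, μ = 1.26 × 5 = 6.3 (a 5-minute window = 5 minutes).
P(N ≥ 8) = 1 − P(N ≤ 7) ≈ 0.2983.

0.2983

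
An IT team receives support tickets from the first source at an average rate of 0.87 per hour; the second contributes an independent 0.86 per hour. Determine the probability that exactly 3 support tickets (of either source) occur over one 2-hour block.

0.2170

Independent Poisson processes superpose: combined rate λ = 0.87 + 0.86 = 1.73 per hour.
Over the interval, μ = 1.73 × 2 = 3.46 (a 2-hour block = 2 hours).
P(N = 3) = e^(−3.46) · 3.46^3/3! ≈ 0.2170.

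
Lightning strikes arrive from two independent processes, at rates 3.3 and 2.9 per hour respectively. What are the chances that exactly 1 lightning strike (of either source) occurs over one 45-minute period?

Independent Poisson processes superpose: combined rate λ = 3.3 + 2.9 = 6.2 per hour.
Over the interval, μ = 6.2 × 0.75 = 4.65 (a 45-minute period = 0.75 hours).
P(N = 1) = e^(−4.65) · 4.65^1/1! ≈ 0.0445.

0.0445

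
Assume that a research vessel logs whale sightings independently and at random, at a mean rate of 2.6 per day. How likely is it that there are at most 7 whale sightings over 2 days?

0.8449

Over the interval, μ = 2.6 × 2 = 5.2 (2 days).
P(N ≤ 7) = Σ_{j=0}^{7} e^(−μ) μ^j/j! ≈ 0.8449.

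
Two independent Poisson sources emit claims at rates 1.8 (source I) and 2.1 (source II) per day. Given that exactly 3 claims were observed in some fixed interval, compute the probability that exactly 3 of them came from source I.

0.0983

Given the total, each event is independently from source I with probability p = λ_I/(λ_I+λ_II) = 1.8/3.9 ≈ 0.4615.
So K ~ Binomial(3, 1.8/3.9): P(K = 3) = C(3,3) · (1.8/3.9)^3 · (2.1/3.9)^0 ≈ 0.0983.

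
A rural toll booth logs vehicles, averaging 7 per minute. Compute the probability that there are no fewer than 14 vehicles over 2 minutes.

Over the interval, μ = 7 × 2 = 14 (2 minutes).
P(N ≥ 14) = 1 − P(N ≤ 13) = 1 − Σ_{j=0}^{13} e^(−μ) μ^j/j! ≈ 0.5356.

0.5356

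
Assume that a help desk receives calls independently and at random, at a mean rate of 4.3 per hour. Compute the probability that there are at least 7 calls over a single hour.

0.1442

With mean μ = 4.3 per hour,
P(N ≥ 7) = 1 − P(N ≤ 6) = 1 − Σ_{j=0}^{6} e^(−μ) μ^j/j! ≈ 0.1442.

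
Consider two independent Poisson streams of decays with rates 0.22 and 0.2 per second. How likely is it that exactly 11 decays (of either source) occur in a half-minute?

Independent Poisson processes superpose: combined rate λ = 0.22 + 0.2 = 0.42 per second.
Over the interval, μ = 0.42 × 30 = 12.6 (a half-minute = 30 seconds).
P(N = 11) = e^(−12.6) · 12.6^11/11! ≈ 0.1074.

0.1074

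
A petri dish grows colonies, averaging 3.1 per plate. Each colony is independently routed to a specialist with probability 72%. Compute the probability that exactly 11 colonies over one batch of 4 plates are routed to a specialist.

0.0954

Thinning: the colonies that are routed to a specialist themselves form a Poisson process with rate 0.72 × 3.1 = 2.232 per plate.
Over the interval, μ = 2.232 × 4 = 8.928 (a batch of 4 plates = 4 plates).
P(N = 11) = e^(−8.928) · 8.928^11/11! ≈ 0.0954.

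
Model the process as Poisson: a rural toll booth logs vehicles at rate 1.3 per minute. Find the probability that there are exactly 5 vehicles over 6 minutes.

Over the interval, μ = 1.3 × 6 = 7.8 (6 minutes).
P(N = 5) = e^(−μ) μ^5/5! = e^(−7.8) · 7.8^5/120 ≈ 0.0986.

0.0986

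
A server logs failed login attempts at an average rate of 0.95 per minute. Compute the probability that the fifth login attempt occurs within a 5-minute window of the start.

Over the interval, μ = 0.95 × 5 = 4.75 (a 5-minute window = 5 minutes).
The fifth arrival falls in the interval iff at least 5 events occur there: P(S_5 ≤ t) = P(N ≥ 5) = 1 − P(N ≤ 4) ≈ 0.5146.

0.5146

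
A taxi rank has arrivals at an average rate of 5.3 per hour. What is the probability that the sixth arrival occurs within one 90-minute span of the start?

Over the interval, μ = 5.3 × 1.5 = 7.95 (a 90-minute span = 1.5 hours).
The sixth arrival falls in the interval iff at least 6 events occur there: P(S_6 ≤ t) = P(N ≥ 6) = 1 − P(N ≤ 5) ≈ 0.8041.

0.8041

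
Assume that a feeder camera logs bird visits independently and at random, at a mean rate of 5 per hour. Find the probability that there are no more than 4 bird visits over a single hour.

With mean μ = 5 per hour,
P(N ≤ 4) = Σ_{j=0}^{4} e^(−μ) μ^j/j! ≈ 0.4405.

0.4405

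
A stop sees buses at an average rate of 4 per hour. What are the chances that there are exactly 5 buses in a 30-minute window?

0.0361

Over the interval, μ = 4 × 0.5 = 2 (a 30-minute window = 0.5 hours).
P(N = 5) = e^(−μ) μ^5/5! = e^(−2) · 2^5/120 ≈ 0.0361.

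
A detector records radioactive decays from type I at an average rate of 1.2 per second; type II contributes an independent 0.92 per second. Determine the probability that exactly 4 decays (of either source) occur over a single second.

Independent Poisson processes superpose: combined rate λ = 1.2 + 0.92 = 2.12 per second.
So μ = 2.12.
P(N = 4) = e^(−2.12) · 2.12^4/4! ≈ 0.1010.

0.1010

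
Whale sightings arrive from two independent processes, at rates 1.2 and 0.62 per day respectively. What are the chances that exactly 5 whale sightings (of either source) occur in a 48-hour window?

0.1398

Independent Poisson processes superpose: combined rate λ = 1.2 + 0.62 = 1.82 per day.
Over the interval, μ = 1.82 × 2 = 3.64 (a 48-hour window = 2 days).
P(N = 5) = e^(−3.64) · 3.64^5/5! ≈ 0.1398.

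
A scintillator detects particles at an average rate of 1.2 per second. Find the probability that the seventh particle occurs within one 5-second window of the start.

0.3937

Over the interval, μ = 1.2 × 5 = 6 (a 5-second window = 5 seconds).
The seventh arrival falls in the interval iff at least 7 events occur there: P(S_7 ≤ t) = P(N ≥ 7) = 1 − P(N ≤ 6) ≈ 0.3937.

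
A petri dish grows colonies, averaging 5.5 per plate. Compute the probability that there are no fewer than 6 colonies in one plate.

With mean μ = 5.5 per plate,
P(N ≥ 6) = 1 − P(N ≤ 5) = 1 − Σ_{j=0}^{5} e^(−μ) μ^j/j! ≈ 0.4711.

0.4711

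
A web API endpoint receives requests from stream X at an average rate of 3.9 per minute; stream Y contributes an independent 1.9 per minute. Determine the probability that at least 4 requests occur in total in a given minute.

0.8300

Independent Poisson processes superpose: combined rate λ = 3.9 + 1.9 = 5.8 per minute.
So μ = 5.8.
P(N ≥ 4) = 1 − P(N ≤ 3) ≈ 0.8300.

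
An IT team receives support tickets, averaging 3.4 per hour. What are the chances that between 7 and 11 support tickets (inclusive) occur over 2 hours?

0.4753

Over the interval, μ = 3.4 × 2 = 6.8 (2 hours).
P(7 ≤ N ≤ 11) = Σ_{j=7}^{11} e^(−6.8) · 6.8^j/j! ≈ 0.4753.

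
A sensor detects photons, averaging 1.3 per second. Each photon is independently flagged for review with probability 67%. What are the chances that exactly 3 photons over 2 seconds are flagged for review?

Thinning: the photons that are flagged for review themselves form a Poisson process with rate 0.67 × 1.3 = 0.871 per second.
Over the interval, μ = 0.871 × 2 = 1.742 (2 seconds).
P(N = 3) = e^(−1.742) · 1.742^3/3! ≈ 0.1543.

0.1543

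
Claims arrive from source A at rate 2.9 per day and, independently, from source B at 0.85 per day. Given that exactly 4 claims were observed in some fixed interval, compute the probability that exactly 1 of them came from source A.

0.0360

Given the total, each event is independently from source A with probability p = λ_A/(λ_A+λ_B) = 2.9/3.75 ≈ 0.7733.
So K ~ Binomial(4, 2.9/3.75): P(K = 1) = C(4,1) · (2.9/3.75)^1 · (0.85/3.75)^3 ≈ 0.0360.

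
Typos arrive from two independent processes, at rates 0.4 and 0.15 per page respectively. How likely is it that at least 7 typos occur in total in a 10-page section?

0.3140

Independent Poisson processes superpose: combined rate λ = 0.4 + 0.15 = 0.55 per page.
Over the interval, μ = 0.55 × 10 = 5.5 (a 10-page section = 10 pages).
P(N ≥ 7) = 1 − P(N ≤ 6) ≈ 0.3140.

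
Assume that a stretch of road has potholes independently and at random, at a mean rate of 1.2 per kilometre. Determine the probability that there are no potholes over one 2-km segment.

0.0907

Over the interval, μ = 1.2 × 2 = 2.4 (a 2-km segment = 2 kilometres).
P(N = 0) = e^(−μ) μ^0/0! = e^(−2.4) · 2.4^0/1 ≈ 0.0907.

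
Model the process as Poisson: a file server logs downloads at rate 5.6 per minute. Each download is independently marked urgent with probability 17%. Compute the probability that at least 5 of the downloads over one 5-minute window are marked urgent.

Thinning: the downloads that are marked urgent themselves form a Poisson process with rate 0.17 × 5.6 = 0.952 per minute.
Over the interval, μ = 0.952 × 5 = 4.76 (a 5-minute window = 5 minutes).
P(N ≥ 5) = 1 − P(N ≤ 4) ≈ 0.5164.

0.5164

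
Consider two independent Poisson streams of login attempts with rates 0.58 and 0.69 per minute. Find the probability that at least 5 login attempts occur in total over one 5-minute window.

Independent Poisson processes superpose: combined rate λ = 0.58 + 0.69 = 1.27 per minute.
Over the interval, μ = 1.27 × 5 = 6.35 (a 5-minute window = 5 minutes).
P(N ≥ 5) = 1 − P(N ≤ 4) ≈ 0.7591.

0.7591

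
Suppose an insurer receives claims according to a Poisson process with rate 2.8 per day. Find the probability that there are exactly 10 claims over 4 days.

Over the interval, μ = 2.8 × 4 = 11.2 (4 days).
P(N = 10) = e^(−μ) μ^10/10! = e^(−11.2) · 11.2^10/3628800 ≈ 0.1170.

0.1170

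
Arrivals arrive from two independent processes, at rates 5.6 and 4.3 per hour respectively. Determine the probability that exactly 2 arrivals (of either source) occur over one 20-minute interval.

Independent Poisson processes superpose: combined rate λ = 5.6 + 4.3 = 9.9 per hour.
Over the interval, μ = 9.9 × 1/3 = 3.3 (a 20-minute interval = 1/3 hours).
P(N = 2) = e^(−3.3) · 3.3^2/2! ≈ 0.2008.

0.2008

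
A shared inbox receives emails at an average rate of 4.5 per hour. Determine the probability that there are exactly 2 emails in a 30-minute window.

0.2668

Over the interval, μ = 4.5 × 0.5 = 2.25 (a 30-minute window = 0.5 hours).
P(N = 2) = e^(−μ) μ^2/2! = e^(−2.25) · 2.25^2/2 ≈ 0.2668.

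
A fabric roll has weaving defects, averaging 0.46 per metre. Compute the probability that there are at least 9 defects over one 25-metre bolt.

0.8094

Over the interval, μ = 0.46 × 25 = 11.5 (a 25-metre bolt = 25 metres).
P(N ≥ 9) = 1 − P(N ≤ 8) = 1 − Σ_{j=0}^{8} e^(−μ) μ^j/j! ≈ 0.8094.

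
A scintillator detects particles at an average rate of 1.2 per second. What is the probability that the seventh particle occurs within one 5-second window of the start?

0.3937

Over the interval, μ = 1.2 × 5 = 6 (a 5-second window = 5 seconds).
The seventh arrival falls in the interval iff at least 7 events occur there: P(S_7 ≤ t) = P(N ≥ 7) = 1 − P(N ≤ 6) ≈ 0.3937.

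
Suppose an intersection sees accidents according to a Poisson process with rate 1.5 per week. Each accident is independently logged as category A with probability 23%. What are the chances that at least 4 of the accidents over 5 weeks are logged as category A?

0.0970

Thinning: the accidents that are logged as category A themselves form a Poisson process with rate 0.23 × 1.5 = 0.345 per week.
Over the interval, μ = 0.345 × 5 = 1.725 (5 weeks).
P(N ≥ 4) = 1 − P(N ≤ 3) ≈ 0.0970.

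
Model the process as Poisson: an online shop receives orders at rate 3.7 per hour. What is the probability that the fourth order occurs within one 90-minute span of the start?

0.8039

Over the interval, μ = 3.7 × 1.5 = 5.55 (a 90-minute span = 1.5 hours).
The fourth arrival falls in the interval iff at least 4 events occur there: P(S_4 ≤ t) = P(N ≥ 4) = 1 − P(N ≤ 3) ≈ 0.8039.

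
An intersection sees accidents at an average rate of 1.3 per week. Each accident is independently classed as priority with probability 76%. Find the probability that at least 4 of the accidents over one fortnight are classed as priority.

Thinning: the accidents that are classed as priority themselves form a Poisson process with rate 0.76 × 1.3 = 0.988 per week.
Over the interval, μ = 0.988 × 2 = 1.976 (a fortnight = 2 weeks).
P(N ≥ 4) = 1 − P(N ≤ 3) ≈ 0.1386.

0.1386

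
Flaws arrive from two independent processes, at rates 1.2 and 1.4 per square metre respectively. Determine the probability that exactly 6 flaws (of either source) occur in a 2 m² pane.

0.1515

Independent Poisson processes superpose: combined rate λ = 1.2 + 1.4 = 2.6 per square metre.
Over the interval, μ = 2.6 × 2 = 5.2 (a 2 m² pane = 2 square metres).
P(N = 6) = e^(−5.2) · 5.2^6/6! ≈ 0.1515.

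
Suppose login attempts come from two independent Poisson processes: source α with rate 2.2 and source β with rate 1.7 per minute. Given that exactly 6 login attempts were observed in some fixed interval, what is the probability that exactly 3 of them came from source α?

0.2973

Given the total, each event is independently from source α with probability p = λ_α/(λ_α+λ_β) = 2.2/3.9 ≈ 0.5641.
So K ~ Binomial(6, 2.2/3.9): P(K = 3) = C(6,3) · (2.2/3.9)^3 · (1.7/3.9)^3 ≈ 0.2973.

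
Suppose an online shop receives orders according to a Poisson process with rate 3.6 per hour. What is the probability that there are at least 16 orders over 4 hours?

0.3707

Over the interval, μ = 3.6 × 4 = 14.4 (4 hours).
P(N ≥ 16) = 1 − P(N ≤ 15) = 1 − Σ_{j=0}^{15} e^(−μ) μ^j/j! ≈ 0.3707.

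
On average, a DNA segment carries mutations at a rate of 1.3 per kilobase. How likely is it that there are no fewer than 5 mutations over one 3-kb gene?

Over the interval, μ = 1.3 × 3 = 3.9 (a 3-kb gene = 3 kilobases).
P(N ≥ 5) = 1 − P(N ≤ 4) = 1 − Σ_{j=0}^{4} e^(−μ) μ^j/j! ≈ 0.3516.

0.3516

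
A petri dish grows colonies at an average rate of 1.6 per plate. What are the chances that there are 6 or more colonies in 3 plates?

0.3490

Over the interval, μ = 1.6 × 3 = 4.8 (3 plates).
P(N ≥ 6) = 1 − P(N ≤ 5) = 1 − Σ_{j=0}^{5} e^(−μ) μ^j/j! ≈ 0.3490.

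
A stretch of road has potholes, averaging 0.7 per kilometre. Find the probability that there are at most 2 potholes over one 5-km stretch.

0.3208

Over the interval, μ = 0.7 × 5 = 3.5 (a 5-km stretch = 5 kilometres).
P(N ≤ 2) = Σ_{j=0}^{2} e^(−μ) μ^j/j! ≈ 0.3208.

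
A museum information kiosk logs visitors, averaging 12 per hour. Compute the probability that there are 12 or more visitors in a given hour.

0.5384

With mean μ = 12 per hour,
P(N ≥ 12) = 1 − P(N ≤ 11) = 1 − Σ_{j=0}^{11} e^(−μ) μ^j/j! ≈ 0.5384.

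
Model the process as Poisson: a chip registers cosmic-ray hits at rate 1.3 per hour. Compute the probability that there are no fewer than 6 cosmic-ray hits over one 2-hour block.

0.0490

Over the interval, μ = 1.3 × 2 = 2.6 (a 2-hour block = 2 hours).
P(N ≥ 6) = 1 − P(N ≤ 5) = 1 − Σ_{j=0}^{5} e^(−μ) μ^j/j! ≈ 0.0490.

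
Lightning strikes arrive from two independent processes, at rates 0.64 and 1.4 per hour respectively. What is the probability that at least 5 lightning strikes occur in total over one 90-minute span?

Independent Poisson processes superpose: combined rate λ = 0.64 + 1.4 = 2.04 per hour.
Over the interval, μ = 2.04 × 1.5 = 3.06 (a 90-minute span = 1.5 hours).
P(N ≥ 5) = 1 − P(N ≤ 4) ≈ 0.1949.

0.1949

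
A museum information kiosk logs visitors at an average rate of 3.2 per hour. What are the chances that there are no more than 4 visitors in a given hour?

With mean μ = 3.2 per hour,
P(N ≤ 4) = Σ_{j=0}^{4} e^(−μ) μ^j/j! ≈ 0.7806.

0.7806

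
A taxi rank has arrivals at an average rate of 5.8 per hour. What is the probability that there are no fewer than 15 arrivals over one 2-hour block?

0.1931

Over the interval, μ = 5.8 × 2 = 11.6 (a 2-hour block = 2 hours).
P(N ≥ 15) = 1 − P(N ≤ 14) = 1 − Σ_{j=0}^{14} e^(−μ) μ^j/j! ≈ 0.1931.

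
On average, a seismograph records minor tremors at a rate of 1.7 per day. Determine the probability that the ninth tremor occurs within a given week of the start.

0.8383

Over the interval, μ = 1.7 × 7 = 11.9 (a week = 7 days).
The ninth arrival falls in the interval iff at least 9 events occur there: P(S_9 ≤ t) = P(N ≥ 9) = 1 − P(N ≤ 8) ≈ 0.8383.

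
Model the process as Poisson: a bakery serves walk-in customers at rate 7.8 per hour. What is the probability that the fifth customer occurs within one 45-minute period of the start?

Over the interval, μ = 7.8 × 0.75 = 5.85 (a 45-minute period = 0.75 hours).
The fifth arrival falls in the interval iff at least 5 events occur there: P(S_5 ≤ t) = P(N ≥ 5) = 1 − P(N ≤ 4) ≈ 0.6944.

0.6944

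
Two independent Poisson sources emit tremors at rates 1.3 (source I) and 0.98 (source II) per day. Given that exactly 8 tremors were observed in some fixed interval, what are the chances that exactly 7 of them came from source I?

Given the total, each event is independently from source I with probability p = λ_I/(λ_I+λ_II) = 1.3/2.28 ≈ 0.5702.
So K ~ Binomial(8, 1.3/2.28): P(K = 7) = C(8,7) · (1.3/2.28)^7 · (0.98/2.28)^1 ≈ 0.0674.

0.0674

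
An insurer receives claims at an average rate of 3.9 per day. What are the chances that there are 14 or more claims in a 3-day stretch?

Over the interval, μ = 3.9 × 3 = 11.7 (a 3-day stretch = 3 days).
P(N ≥ 14) = 1 − P(N ≤ 13) = 1 − Σ_{j=0}^{13} e^(−μ) μ^j/j! ≈ 0.2872.

0.2872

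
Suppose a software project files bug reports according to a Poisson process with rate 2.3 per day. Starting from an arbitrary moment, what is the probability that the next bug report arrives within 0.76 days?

0.8259

Inter-arrival times are exponential with rate λ = 2.3 per day.
P(T ≤ 0.76) = 1 − e^(−λt) = 1 − e^(−2.3 × 0.76) = 1 − e^(−1.748) ≈ 0.8259.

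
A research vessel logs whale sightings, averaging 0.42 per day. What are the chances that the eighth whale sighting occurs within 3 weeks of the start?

0.6546

Over the interval, μ = 0.42 × 21 = 8.82 (3 weeks = 21 days).
The eighth arrival falls in the interval iff at least 8 events occur there: P(S_8 ≤ t) = P(N ≥ 8) = 1 − P(N ≤ 7) ≈ 0.6546.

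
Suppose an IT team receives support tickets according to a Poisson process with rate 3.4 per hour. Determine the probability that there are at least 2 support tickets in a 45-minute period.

0.7228

Over the interval, μ = 3.4 × 0.75 = 2.55 (a 45-minute period = 0.75 hours).
P(N ≥ 2) = 1 − P(N ≤ 1) = 1 − Σ_{j=0}^{1} e^(−μ) μ^j/j! ≈ 0.7228.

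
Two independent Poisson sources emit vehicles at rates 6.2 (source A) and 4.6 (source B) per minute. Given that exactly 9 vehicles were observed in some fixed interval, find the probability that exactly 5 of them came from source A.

0.2586

Given the total, each event is independently from source A with probability p = λ_A/(λ_A+λ_B) = 6.2/10.8 ≈ 0.5741.
So K ~ Binomial(9, 6.2/10.8): P(K = 5) = C(9,5) · (6.2/10.8)^5 · (4.6/10.8)^4 ≈ 0.2586.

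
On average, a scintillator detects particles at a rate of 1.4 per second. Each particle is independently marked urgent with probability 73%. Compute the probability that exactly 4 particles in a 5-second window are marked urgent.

0.1715

Thinning: the particles that are marked urgent themselves form a Poisson process with rate 0.73 × 1.4 = 1.022 per second.
Over the interval, μ = 1.022 × 5 = 5.11 (a 5-second window = 5 seconds).
P(N = 4) = e^(−5.11) · 5.11^4/4! ≈ 0.1715.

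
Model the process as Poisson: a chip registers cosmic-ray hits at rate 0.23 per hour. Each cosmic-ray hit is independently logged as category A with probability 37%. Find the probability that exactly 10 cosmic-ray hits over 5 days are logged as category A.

Thinning: the cosmic-ray hits that are logged as category A themselves form a Poisson process with rate 0.37 × 0.23 = 0.0851 per hour.
Over the interval, μ = 0.0851 × 120 = 10.212 (5 days = 120 hours).
P(N = 10) = e^(−10.212) · 10.212^10/10! ≈ 0.1248.

0.1248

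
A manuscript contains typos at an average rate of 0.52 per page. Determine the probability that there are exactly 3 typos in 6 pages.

0.2235

Over the interval, μ = 0.52 × 6 = 3.12 (6 pages).
P(N = 3) = e^(−μ) μ^3/3! = e^(−3.12) · 3.12^3/6 ≈ 0.2235.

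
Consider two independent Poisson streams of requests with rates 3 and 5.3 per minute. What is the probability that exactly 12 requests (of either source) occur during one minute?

Independent Poisson processes superpose: combined rate λ = 3 + 5.3 = 8.3 per minute.
So μ = 8.3.
P(N = 12) = e^(−8.3) · 8.3^12/12! ≈ 0.0555.

0.0555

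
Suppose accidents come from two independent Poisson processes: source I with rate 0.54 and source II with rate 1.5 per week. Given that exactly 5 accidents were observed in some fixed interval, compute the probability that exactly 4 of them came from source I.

0.0181

Given the total, each event is independently from source I with probability p = λ_I/(λ_I+λ_II) = 0.54/2.04 ≈ 0.2647.
So K ~ Binomial(5, 0.54/2.04): P(K = 4) = C(5,4) · (0.54/2.04)^4 · (1.5/2.04)^1 ≈ 0.0181.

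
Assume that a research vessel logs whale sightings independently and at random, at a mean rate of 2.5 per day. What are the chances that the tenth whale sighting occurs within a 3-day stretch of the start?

0.2236

Over the interval, μ = 2.5 × 3 = 7.5 (a 3-day stretch = 3 days).
The tenth arrival falls in the interval iff at least 10 events occur there: P(S_10 ≤ t) = P(N ≥ 10) = 1 − P(N ≤ 9) ≈ 0.2236.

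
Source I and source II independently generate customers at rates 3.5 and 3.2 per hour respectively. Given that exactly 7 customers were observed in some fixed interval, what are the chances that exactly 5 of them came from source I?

0.1864

Given the total, each event is independently from source I with probability p = λ_I/(λ_I+λ_II) = 3.5/6.7 ≈ 0.5224.
So K ~ Binomial(7, 3.5/6.7): P(K = 5) = C(7,5) · (3.5/6.7)^5 · (3.2/6.7)^2 ≈ 0.1864.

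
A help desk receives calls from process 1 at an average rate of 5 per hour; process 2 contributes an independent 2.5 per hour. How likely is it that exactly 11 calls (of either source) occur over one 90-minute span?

Independent Poisson processes superpose: combined rate λ = 5 + 2.5 = 7.5 per hour.
Over the interval, μ = 7.5 × 1.5 = 11.25 (a 90-minute span = 1.5 hours).
P(N = 11) = e^(−11.25) · 11.25^11/11! ≈ 0.1190.

0.1190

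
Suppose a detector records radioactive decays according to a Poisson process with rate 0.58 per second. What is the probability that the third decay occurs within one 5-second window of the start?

0.5540

Over the interval, μ = 0.58 × 5 = 2.9 (a 5-second window = 5 seconds).
The third arrival falls in the interval iff at least 3 events occur there: P(S_3 ≤ t) = P(N ≥ 3) = 1 − P(N ≤ 2) ≈ 0.5540.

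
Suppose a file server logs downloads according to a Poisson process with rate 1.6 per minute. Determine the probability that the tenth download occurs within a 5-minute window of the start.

Over the interval, μ = 1.6 × 5 = 8 (a 5-minute window = 5 minutes).
The tenth arrival falls in the interval iff at least 10 events occur there: P(S_10 ≤ t) = P(N ≥ 10) = 1 − P(N ≤ 9) ≈ 0.2834.

0.2834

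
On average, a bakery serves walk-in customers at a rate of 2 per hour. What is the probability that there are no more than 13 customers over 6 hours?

Over the interval, μ = 2 × 6 = 12 (6 hours).
P(N ≤ 13) = Σ_{j=0}^{13} e^(−μ) μ^j/j! ≈ 0.6815.

0.6815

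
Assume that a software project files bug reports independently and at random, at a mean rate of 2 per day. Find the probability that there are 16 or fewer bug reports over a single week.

0.7559

Over the interval, μ = 2 × 7 = 14 (a week = 7 days).
P(N ≤ 16) = Σ_{j=0}^{16} e^(−μ) μ^j/j! ≈ 0.7559.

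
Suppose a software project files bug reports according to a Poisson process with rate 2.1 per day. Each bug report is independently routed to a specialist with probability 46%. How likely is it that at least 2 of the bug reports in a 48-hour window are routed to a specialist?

0.5753

Thinning: the bug reports that are routed to a specialist themselves form a Poisson process with rate 0.46 × 2.1 = 0.966 per day.
Over the interval, μ = 0.966 × 2 = 1.932 (a 48-hour window = 2 days).
P(N ≥ 2) = 1 − P(N ≤ 1) ≈ 0.5753.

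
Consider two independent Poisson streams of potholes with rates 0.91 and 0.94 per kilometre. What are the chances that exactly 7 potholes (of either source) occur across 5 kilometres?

Independent Poisson processes superpose: combined rate λ = 0.91 + 0.94 = 1.85 per kilometre.
Over the interval, μ = 1.85 × 5 = 9.25 (5 kilometres).
P(N = 7) = e^(−9.25) · 9.25^7/7! ≈ 0.1105.

0.1105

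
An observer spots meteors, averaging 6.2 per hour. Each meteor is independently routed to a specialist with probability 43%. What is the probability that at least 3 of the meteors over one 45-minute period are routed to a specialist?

Thinning: the meteors that are routed to a specialist themselves form a Poisson process with rate 0.43 × 6.2 = 2.666 per hour.
Over the interval, μ = 2.666 × 0.75 = 1.9995 (a 45-minute period = 0.75 hours).
P(N ≥ 3) = 1 − P(N ≤ 2) ≈ 0.3232.

0.3232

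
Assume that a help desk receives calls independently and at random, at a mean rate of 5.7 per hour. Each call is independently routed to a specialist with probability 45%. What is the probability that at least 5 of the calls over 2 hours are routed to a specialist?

Thinning: the calls that are routed to a specialist themselves form a Poisson process with rate 0.45 × 5.7 = 2.565 per hour.
Over the interval, μ = 2.565 × 2 = 5.13 (2 hours).
P(N ≥ 5) = 1 − P(N ≤ 4) ≈ 0.5820.

0.5820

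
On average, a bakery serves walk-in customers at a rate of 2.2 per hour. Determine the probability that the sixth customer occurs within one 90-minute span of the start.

Over the interval, μ = 2.2 × 1.5 = 3.3 (a 90-minute span = 1.5 hours).
The sixth arrival falls in the interval iff at least 6 events occur there: P(S_6 ≤ t) = P(N ≥ 6) = 1 − P(N ≤ 5) ≈ 0.1171.

0.1171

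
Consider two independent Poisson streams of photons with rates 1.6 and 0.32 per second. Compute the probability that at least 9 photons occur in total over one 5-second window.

0.6204

Independent Poisson processes superpose: combined rate λ = 1.6 + 0.32 = 1.92 per second.
Over the interval, μ = 1.92 × 5 = 9.6 (a 5-second window = 5 seconds).
P(N ≥ 9) = 1 − P(N ≤ 8) ≈ 0.6204.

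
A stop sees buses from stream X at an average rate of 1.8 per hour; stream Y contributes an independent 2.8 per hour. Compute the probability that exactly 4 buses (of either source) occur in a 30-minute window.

0.1169

Independent Poisson processes superpose: combined rate λ = 1.8 + 2.8 = 4.6 per hour.
Over the interval, μ = 4.6 × 0.5 = 2.3 (a 30-minute window = 0.5 hours).
P(N = 4) = e^(−2.3) · 2.3^4/4! ≈ 0.1169.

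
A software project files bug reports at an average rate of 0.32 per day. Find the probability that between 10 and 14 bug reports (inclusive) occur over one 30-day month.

0.4269

Over the interval, μ = 0.32 × 30 = 9.6 (a 30-day month = 30 days).
P(10 ≤ N ≤ 14) = Σ_{j=10}^{14} e^(−9.6) · 9.6^j/j! ≈ 0.4269.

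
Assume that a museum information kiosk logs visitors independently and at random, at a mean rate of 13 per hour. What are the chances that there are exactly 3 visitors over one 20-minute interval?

Over the interval, μ = 13 × 1/3 ≈ 4.33333 (a 20-minute interval = 1/3 hours).
P(N = 3) = e^(−μ) μ^3/3! = e^(−4.33333) · 4.33333^3/6 ≈ 0.1780.

0.1780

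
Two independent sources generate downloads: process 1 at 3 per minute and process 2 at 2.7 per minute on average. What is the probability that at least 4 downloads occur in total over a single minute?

0.8200

Independent Poisson processes superpose: combined rate λ = 3 + 2.7 = 5.7 per minute.
So μ = 5.7.
P(N ≥ 4) = 1 − P(N ≤ 3) ≈ 0.8200.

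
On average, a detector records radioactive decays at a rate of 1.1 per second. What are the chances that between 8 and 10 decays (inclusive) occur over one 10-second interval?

Over the interval, μ = 1.1 × 10 = 11 (a 10-second interval = 10 seconds).
P(8 ≤ N ≤ 10) = Σ_{j=8}^{10} e^(−11) · 11^j/j! ≈ 0.3167.

0.3167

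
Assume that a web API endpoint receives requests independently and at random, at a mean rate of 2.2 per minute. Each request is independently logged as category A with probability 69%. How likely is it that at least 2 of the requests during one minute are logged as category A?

0.4482

Thinning: the requests that are logged as category A themselves form a Poisson process with rate 0.69 × 2.2 = 1.518 per minute.
So μ = 1.518.
P(N ≥ 2) = 1 − P(N ≤ 1) ≈ 0.4482.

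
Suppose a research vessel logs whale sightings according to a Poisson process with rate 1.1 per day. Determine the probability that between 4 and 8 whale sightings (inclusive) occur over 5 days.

0.6927

Over the interval, μ = 1.1 × 5 = 5.5 (5 days).
P(4 ≤ N ≤ 8) = Σ_{j=4}^{8} e^(−5.5) · 5.5^j/j! ≈ 0.6927.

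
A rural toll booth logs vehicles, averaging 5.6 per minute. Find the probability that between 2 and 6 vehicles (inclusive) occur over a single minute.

0.6459

With mean μ = 5.6 per minute,
P(2 ≤ N ≤ 6) = Σ_{j=2}^{6} e^(−5.6) · 5.6^j/j! ≈ 0.6459.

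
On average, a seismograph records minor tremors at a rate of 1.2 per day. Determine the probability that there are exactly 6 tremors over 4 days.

Over the interval, μ = 1.2 × 4 = 4.8 (4 days).
P(N = 6) = e^(−μ) μ^6/6! = e^(−4.8) · 4.8^6/720 ≈ 0.1398.

0.1398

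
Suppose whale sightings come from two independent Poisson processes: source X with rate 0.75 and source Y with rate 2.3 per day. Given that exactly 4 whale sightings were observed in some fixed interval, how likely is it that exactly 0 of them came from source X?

Given the total, each event is independently from source X with probability p = λ_X/(λ_X+λ_Y) = 0.75/3.05 ≈ 0.2459.
So K ~ Binomial(4, 0.75/3.05): P(K = 0) = C(4,0) · (0.75/3.05)^0 · (2.3/3.05)^4 ≈ 0.3234.

0.3234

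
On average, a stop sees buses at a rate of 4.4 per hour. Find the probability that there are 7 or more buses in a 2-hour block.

Over the interval, μ = 4.4 × 2 = 8.8 (a 2-hour block = 2 hours).
P(N ≥ 7) = 1 − P(N ≤ 6) = 1 − Σ_{j=0}^{6} e^(−μ) μ^j/j! ≈ 0.7744.

0.7744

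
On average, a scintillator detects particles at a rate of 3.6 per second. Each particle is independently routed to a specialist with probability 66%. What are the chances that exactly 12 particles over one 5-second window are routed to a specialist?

Thinning: the particles that are routed to a specialist themselves form a Poisson process with rate 0.66 × 3.6 = 2.376 per second.
Over the interval, μ = 2.376 × 5 = 11.88 (a 5-second window = 5 seconds).
P(N = 12) = e^(−11.88) · 11.88^12/12! ≈ 0.1143.

0.1143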